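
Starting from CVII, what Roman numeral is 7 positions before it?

CVII = 107
107 - 7 = 100

C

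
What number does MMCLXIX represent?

MMCLXIX: M=1000, M=1000, C=100, L=50, X=10, IX=9
1000 + 1000 + 100 + 50 + 10 + 9 = 2169

2169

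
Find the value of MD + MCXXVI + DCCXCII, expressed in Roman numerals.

MD = 1500, MCXXVI = 1126, DCCXCII = 792
1500 + 1126 = 2626
2626 + 792 = 3418

MMMCDXVIII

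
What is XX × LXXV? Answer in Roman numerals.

XX = 20
LXXV = 75
20 × 75 = 1500

MD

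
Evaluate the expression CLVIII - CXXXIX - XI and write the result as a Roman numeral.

CLVIII = 158, CXXXIX = 139, XI = 11
158 - 139 = 19
19 - 11 = 8

VIII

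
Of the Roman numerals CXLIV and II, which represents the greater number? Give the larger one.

CXLIV = 144
II = 2
144 is larger

CXLIV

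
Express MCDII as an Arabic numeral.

MCDII: M=1000, CD=400, I=1, I=1
1000 + 400 + 1 + 1 = 1402

1402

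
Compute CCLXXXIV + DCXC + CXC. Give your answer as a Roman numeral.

CCLXXXIV = 284, DCXC = 690, CXC = 190
284 + 690 = 974
974 + 190 = 1164

MCLXIV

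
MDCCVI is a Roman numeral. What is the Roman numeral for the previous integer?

MDCCVI = 1706; previous is 1705

MDCCV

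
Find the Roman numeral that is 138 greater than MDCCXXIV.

MDCCXXIV = 1724
1724 + 138 = 1862

MDCCCLXII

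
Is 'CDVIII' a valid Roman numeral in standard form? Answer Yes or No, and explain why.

'CDVIII': Check the rules: uses only the symbols I, V, X, L, C, D, M; no symbol is repeated more than three times in a row; V, L and D each appear at most once; the only place a smaller symbol precedes a larger one is the allowed subtractive pair CD, the symbol right after such a pair (if any) is smaller than the pair's first symbol, and otherwise the values never increase from left to right. Value: CD (400) + V (5) + I (1) + I (1) + I (1) = 408. So it is a valid standard Roman numeral.

Yes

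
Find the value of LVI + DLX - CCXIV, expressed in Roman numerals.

LVI = 56, DLX = 560, CCXIV = 214
56 + 560 = 616
616 - 214 = 402

CDII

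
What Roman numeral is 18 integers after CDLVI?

CDLVI = 456
456 + 18 = 474

CDLXXIV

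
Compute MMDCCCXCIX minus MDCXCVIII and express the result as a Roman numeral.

MMDCCCXCIX = 2899
MDCXCVIII = 1698
2899 - 1698 = 1201

MCCI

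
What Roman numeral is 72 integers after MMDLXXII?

MMDLXXII = 2572
2572 + 72 = 2644

MMDCXLIV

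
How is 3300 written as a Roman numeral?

Convert 3300 to Roman numerals:
  3300 contains 3×1000 (MMM)
  300 contains 3×100 (CCC)

MMMCCC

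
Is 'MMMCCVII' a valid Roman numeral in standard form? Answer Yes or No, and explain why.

'MMMCCVII': Check the rules: uses only the symbols I, V, X, L, C, D, M; no symbol is repeated more than three times in a row; V, L and D each appear at most once; no smaller symbol precedes a larger one (values never increase from left to right). Value: M (1000) + M (1000) + M (1000) + C (100) + C (100) + V (5) + I (1) + I (1) = 3207. So it is a valid standard Roman numeral.

Yes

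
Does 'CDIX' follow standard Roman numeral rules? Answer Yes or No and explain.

'CDIX': Check the rules: uses only the symbols I, V, X, L, C, D, M; no symbol is repeated more than three times in a row; V, L and D each appear at most once; the only places a smaller symbol precedes a larger one are the allowed subtractive pairs CD, IX, the symbol right after such a pair (if any) is smaller than the pair's first symbol, and otherwise the values never increase from left to right. Value: CD (400) + IX (9) = 409. So it is a valid standard Roman numeral.

Yes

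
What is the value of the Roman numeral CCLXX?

CCLXX: C=100, C=100, L=50, X=10, X=10
100 + 100 + 50 + 10 + 10 = 270

270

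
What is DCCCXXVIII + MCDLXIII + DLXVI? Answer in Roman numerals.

DCCCXXVIII = 828, MCDLXIII = 1463, DLXVI = 566
828 + 1463 = 2291
2291 + 566 = 2857

MMDCCCLVII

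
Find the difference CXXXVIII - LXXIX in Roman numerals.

CXXXVIII = 138
LXXIX = 79
138 - 79 = 59

LIX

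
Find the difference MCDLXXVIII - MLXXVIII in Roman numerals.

MCDLXXVIII = 1478
MLXXVIII = 1078
1478 - 1078 = 400

CD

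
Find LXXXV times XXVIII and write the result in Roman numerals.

LXXXV = 85
XXVIII = 28
85 × 28 = 2380

MMCCCLXXX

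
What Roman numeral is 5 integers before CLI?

CLI = 151
151 - 5 = 146

CXLVI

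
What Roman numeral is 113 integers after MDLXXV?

MDLXXV = 1575
1575 + 113 = 1688

MDCLXXXVIII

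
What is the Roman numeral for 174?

Convert 174 to Roman numerals:
  174 contains 1×100 (C)
  74 contains 1×50 (L)
  24 contains 2×10 (XX)
  4 contains 1×4 (IV)

CLXXIV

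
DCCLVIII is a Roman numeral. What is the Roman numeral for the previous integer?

DCCLVIII = 758, so the previous integer is 758 - 1 = 757

DCCLVII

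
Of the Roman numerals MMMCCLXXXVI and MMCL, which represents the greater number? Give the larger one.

MMMCCLXXXVI = 3286
MMCL = 2150
3286 is larger

MMMCCLXXXVI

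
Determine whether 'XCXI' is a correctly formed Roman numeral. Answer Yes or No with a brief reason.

'XCXI': X cannot come right after the subtractive pair XC: once X is subtracted in XC, the next symbol must be smaller than X

No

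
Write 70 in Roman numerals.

Convert 70 to Roman numerals:
  70 contains 1×50 (L)
  20 contains 2×10 (XX)

LXX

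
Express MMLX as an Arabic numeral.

MMLX: M=1000, M=1000, L=50, X=10
1000 + 1000 + 50 + 10 = 2060

2060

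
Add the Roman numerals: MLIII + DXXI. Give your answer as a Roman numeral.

MLIII = 1053
DXXI = 521
1053 + 521 = 1574

MDLXXIV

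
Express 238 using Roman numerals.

Convert 238 to Roman numerals:
  238 contains 2×100 (CC)
  38 contains 3×10 (XXX)
  8 contains 1×5 (V)
  3 contains 3×1 (III)

CCXXXVIII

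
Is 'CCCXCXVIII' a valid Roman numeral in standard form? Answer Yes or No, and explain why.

'CCCXCXVIII': X cannot come right after the subtractive pair XC: once X is subtracted in XC, the next symbol must be smaller than X

No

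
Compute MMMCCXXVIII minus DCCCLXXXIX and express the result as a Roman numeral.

MMMCCXXVIII = 3228
DCCCLXXXIX = 889
3228 - 889 = 2339

MMCCCXXXIX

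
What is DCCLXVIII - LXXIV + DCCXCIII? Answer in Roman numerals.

DCCLXVIII = 768, LXXIV = 74, DCCXCIII = 793
768 - 74 = 694
694 + 793 = 1487

MCDLXXXVII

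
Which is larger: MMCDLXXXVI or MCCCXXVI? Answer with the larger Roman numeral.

MMCDLXXXVI = 2486
MCCCXXVI = 1326
2486 is larger

MMCDLXXXVI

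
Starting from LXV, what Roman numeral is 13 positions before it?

LXV = 65
65 - 13 = 52

LII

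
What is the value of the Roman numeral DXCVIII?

DXCVIII: D=500, XC=90, V=5, I=1, I=1, I=1
500 + 90 + 5 + 1 + 1 + 1 = 598

598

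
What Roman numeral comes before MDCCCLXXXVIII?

MDCCCLXXXVIII = 1888; previous is 1887

MDCCCLXXXVII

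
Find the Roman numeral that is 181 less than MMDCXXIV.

MMDCXXIV = 2624
2624 - 181 = 2443

MMCDXLIII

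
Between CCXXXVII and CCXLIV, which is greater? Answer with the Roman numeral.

CCXXXVII = 237
CCXLIV = 244
244 is larger

CCXLIV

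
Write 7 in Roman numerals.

Convert 7 to Roman numerals:
  7 contains 1×5 (V)
  2 contains 2×1 (II)

VII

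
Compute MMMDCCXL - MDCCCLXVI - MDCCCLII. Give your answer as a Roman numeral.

MMMDCCXL = 3740, MDCCCLXVI = 1866, MDCCCLII = 1852
3740 - 1866 = 1874
1874 - 1852 = 22

XXII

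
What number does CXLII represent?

CXLII: C=100, XL=40, I=1, I=1
100 + 40 + 1 + 1 = 142

142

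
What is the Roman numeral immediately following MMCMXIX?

MMCMXIX = 2919; next is 2920

MMCMXX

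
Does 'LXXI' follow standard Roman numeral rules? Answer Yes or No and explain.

'LXXI': Check the rules: uses only the symbols I, V, X, L, C, D, M; no symbol is repeated more than three times in a row; V, L and D each appear at most once; no smaller symbol precedes a larger one (values never increase from left to right). Value: L (50) + X (10) + X (10) + I (1) = 71. So it is a valid standard Roman numeral.

Yes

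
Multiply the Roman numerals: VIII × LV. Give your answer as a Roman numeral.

VIII = 8
LV = 55
8 × 55 = 440

CDXL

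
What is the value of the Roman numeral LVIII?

LVIII: L=50, V=5, I=1, I=1, I=1
50 + 5 + 1 + 1 + 1 = 58

58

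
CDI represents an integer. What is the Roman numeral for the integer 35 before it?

CDI = 401
401 - 35 = 366

CCCLXVI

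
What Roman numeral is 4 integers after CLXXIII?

CLXXIII = 173
173 + 4 = 177

CLXXVII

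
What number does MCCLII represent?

MCCLII: M=1000, C=100, C=100, L=50, I=1, I=1
1000 + 100 + 100 + 50 + 1 + 1 = 1252

1252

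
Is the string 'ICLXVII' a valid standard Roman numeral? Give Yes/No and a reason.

'ICLXVII': Invalid subtractive combination: IC

No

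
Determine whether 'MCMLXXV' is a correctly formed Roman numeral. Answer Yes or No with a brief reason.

'MCMLXXV': Check the rules: uses only the symbols I, V, X, L, C, D, M; no symbol is repeated more than three times in a row; V, L and D each appear at most once; the only place a smaller symbol precedes a larger one is the allowed subtractive pair CM, the symbol right after such a pair (if any) is smaller than the pair's first symbol, and otherwise the values never increase from left to right. Value: M (1000) + CM (900) + L (50) + X (10) + X (10) + V (5) = 1975. So it is a valid standard Roman numeral.

Yes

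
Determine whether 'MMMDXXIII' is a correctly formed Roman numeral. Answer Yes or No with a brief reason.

'MMMDXXIII': Check the rules: uses only the symbols I, V, X, L, C, D, M; no symbol is repeated more than three times in a row; V, L and D each appear at most once; no smaller symbol precedes a larger one (values never increase from left to right). Value: M (1000) + M (1000) + M (1000) + D (500) + X (10) + X (10) + I (1) + I (1) + I (1) = 3523. So it is a valid standard Roman numeral.

Yes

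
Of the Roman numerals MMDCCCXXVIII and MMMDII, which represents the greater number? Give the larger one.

MMDCCCXXVIII = 2828
MMMDII = 3502
3502 is larger

MMMDII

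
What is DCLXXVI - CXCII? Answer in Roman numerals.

DCLXXVI = 676
CXCII = 192
676 - 192 = 484

CDLXXXIV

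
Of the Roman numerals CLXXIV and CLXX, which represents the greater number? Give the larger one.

CLXXIV = 174
CLXX = 170
174 is larger

CLXXIV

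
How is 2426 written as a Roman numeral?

Convert 2426 to Roman numerals:
  2426 contains 2×1000 (MM)
  426 contains 1×400 (CD)
  26 contains 2×10 (XX)
  6 contains 1×5 (V)
  1 contains 1×1 (I)

MMCDXXVI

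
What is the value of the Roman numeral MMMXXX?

MMMXXX: M=1000, M=1000, M=1000, X=10, X=10, X=10
1000 + 1000 + 1000 + 10 + 10 + 10 = 3030

3030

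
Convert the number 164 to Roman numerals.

Convert 164 to Roman numerals:
  164 contains 1×100 (C)
  64 contains 1×50 (L)
  14 contains 1×10 (X)
  4 contains 1×4 (IV)

CLXIV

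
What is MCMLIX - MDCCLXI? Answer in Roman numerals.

MCMLIX = 1959
MDCCLXI = 1761
1959 - 1761 = 198

CXCVIII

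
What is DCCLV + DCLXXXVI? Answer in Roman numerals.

DCCLV = 755
DCLXXXVI = 686
755 + 686 = 1441

MCDXLI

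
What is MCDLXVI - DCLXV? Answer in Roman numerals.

MCDLXVI = 1466
DCLXV = 665
1466 - 665 = 801

DCCCI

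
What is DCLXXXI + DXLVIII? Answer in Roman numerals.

DCLXXXI = 681
DXLVIII = 548
681 + 548 = 1229

MCCXXIX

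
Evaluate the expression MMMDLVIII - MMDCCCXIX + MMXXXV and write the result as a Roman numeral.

MMMDLVIII = 3558, MMDCCCXIX = 2819, MMXXXV = 2035
3558 - 2819 = 739
739 + 2035 = 2774

MMDCCLXXIV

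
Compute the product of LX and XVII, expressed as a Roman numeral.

LX = 60
XVII = 17
60 × 17 = 1020

MXX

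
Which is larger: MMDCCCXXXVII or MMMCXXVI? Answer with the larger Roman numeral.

MMDCCCXXXVII = 2837
MMMCXXVI = 3126
3126 is larger

MMMCXXVI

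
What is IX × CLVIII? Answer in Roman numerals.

IX = 9
CLVIII = 158
9 × 158 = 1422

MCDXXII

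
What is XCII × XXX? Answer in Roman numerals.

XCII = 92
XXX = 30
92 × 30 = 2760

MMDCCLX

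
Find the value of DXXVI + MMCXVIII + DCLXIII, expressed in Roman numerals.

DXXVI = 526, MMCXVIII = 2118, DCLXIII = 663
526 + 2118 = 2644
2644 + 663 = 3307

MMMCCCVII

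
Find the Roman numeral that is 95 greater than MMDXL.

MMDXL = 2540
2540 + 95 = 2635

MMDCXXXV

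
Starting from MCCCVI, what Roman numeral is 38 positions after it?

MCCCVI = 1306
1306 + 38 = 1344

MCCCXLIV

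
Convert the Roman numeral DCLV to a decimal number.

DCLV: D=500, C=100, L=50, V=5
500 + 100 + 50 + 5 = 655

655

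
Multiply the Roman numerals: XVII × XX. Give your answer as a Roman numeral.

XVII = 17
XX = 20
17 × 20 = 340

CCCXL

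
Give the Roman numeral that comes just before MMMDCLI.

MMMDCLI = 3651, so the previous integer is 3651 - 1 = 3650

MMMDCL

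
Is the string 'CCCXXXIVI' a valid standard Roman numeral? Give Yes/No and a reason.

'CCCXXXIVI': I cannot come right after the subtractive pair IV: once I is subtracted in IV, the next symbol must be smaller than I

No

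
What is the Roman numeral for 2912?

Convert 2912 to Roman numerals:
  2912 contains 2×1000 (MM)
  912 contains 1×900 (CM)
  12 contains 1×10 (X)
  2 contains 2×1 (II)

MMCMXII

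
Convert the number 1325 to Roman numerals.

Convert 1325 to Roman numerals:
  1325 contains 1×1000 (M)
  325 contains 3×100 (CCC)
  25 contains 2×10 (XX)
  5 contains 1×5 (V)

MCCCXXV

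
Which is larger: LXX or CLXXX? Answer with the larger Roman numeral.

LXX = 70
CLXXX = 180
180 is larger

CLXXX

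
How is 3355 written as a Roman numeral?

Convert 3355 to Roman numerals:
  3355 contains 3×1000 (MMM)
  355 contains 3×100 (CCC)
  55 contains 1×50 (L)
  5 contains 1×5 (V)

MMMCCCLV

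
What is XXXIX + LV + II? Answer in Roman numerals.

XXXIX = 39, LV = 55, II = 2
39 + 55 = 94
94 + 2 = 96

XCVI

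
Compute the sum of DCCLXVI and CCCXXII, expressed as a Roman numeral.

DCCLXVI = 766
CCCXXII = 322
766 + 322 = 1088

MLXXXVIII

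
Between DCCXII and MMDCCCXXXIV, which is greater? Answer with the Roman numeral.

DCCXII = 712
MMDCCCXXXIV = 2834
2834 is larger

MMDCCCXXXIV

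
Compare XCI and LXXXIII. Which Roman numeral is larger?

XCI = 91
LXXXIII = 83
91 is larger

XCI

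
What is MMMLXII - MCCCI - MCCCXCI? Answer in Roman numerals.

MMMLXII = 3062, MCCCI = 1301, MCCCXCI = 1391
3062 - 1301 = 1761
1761 - 1391 = 370

CCCLXX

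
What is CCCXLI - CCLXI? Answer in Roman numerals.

CCCXLI = 341
CCLXI = 261
341 - 261 = 80

LXXX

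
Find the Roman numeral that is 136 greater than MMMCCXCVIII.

MMMCCXCVIII = 3298
3298 + 136 = 3434

MMMCDXXXIV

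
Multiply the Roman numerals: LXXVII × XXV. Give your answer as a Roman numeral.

LXXVII = 77
XXV = 25
77 × 25 = 1925

MCMXXV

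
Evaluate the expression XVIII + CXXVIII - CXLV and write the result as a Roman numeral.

XVIII = 18, CXXVIII = 128, CXLV = 145
18 + 128 = 146
146 - 145 = 1

I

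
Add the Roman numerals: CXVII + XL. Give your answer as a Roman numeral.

CXVII = 117
XL = 40
117 + 40 = 157

CLVII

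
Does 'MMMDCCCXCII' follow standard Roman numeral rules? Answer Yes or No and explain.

'MMMDCCCXCII': Check the rules: uses only the symbols I, V, X, L, C, D, M; no symbol is repeated more than three times in a row; V, L and D each appear at most once; the only place a smaller symbol precedes a larger one is the allowed subtractive pair XC, the symbol right after such a pair (if any) is smaller than the pair's first symbol, and otherwise the values never increase from left to right. Value: M (1000) + M (1000) + M (1000) + D (500) + C (100) + C (100) + C (100) + XC (90) + I (1) + I (1) = 3892. So it is a valid standard Roman numeral.

Yes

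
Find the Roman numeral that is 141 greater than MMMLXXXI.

MMMLXXXI = 3081
3081 + 141 = 3222

MMMCCXXII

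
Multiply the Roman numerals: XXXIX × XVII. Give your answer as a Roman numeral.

XXXIX = 39
XVII = 17
39 × 17 = 663

DCLXIII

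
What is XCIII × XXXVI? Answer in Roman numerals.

XCIII = 93
XXXVI = 36
93 × 36 = 3348

MMMCCCXLVIII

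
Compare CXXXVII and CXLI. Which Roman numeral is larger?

CXXXVII = 137
CXLI = 141
141 is larger

CXLI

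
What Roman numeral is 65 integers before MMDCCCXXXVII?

MMDCCCXXXVII = 2837
2837 - 65 = 2772

MMDCCLXXII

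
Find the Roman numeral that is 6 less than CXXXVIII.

CXXXVIII = 138
138 - 6 = 132

CXXXII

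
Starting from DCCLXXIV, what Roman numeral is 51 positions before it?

DCCLXXIV = 774
774 - 51 = 723

DCCXXIII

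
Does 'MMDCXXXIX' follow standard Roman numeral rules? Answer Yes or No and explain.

'MMDCXXXIX': Check the rules: uses only the symbols I, V, X, L, C, D, M; no symbol is repeated more than three times in a row; V, L and D each appear at most once; the only place a smaller symbol precedes a larger one is the allowed subtractive pair IX, the symbol right after such a pair (if any) is smaller than the pair's first symbol, and otherwise the values never increase from left to right. Value: M (1000) + M (1000) + D (500) + C (100) + X (10) + X (10) + X (10) + IX (9) = 2639. So it is a valid standard Roman numeral.

Yes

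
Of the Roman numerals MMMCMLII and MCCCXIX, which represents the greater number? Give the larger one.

MMMCMLII = 3952
MCCCXIX = 1319
3952 is larger

MMMCMLII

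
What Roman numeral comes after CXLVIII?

CXLVIII = 148, so the next integer is 148 + 1 = 149

CXLIX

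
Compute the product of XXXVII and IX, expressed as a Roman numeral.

XXXVII = 37
IX = 9
37 × 9 = 333

CCCXXXIII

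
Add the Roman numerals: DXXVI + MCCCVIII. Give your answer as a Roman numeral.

DXXVI = 526
MCCCVIII = 1308
526 + 1308 = 1834

MDCCCXXXIV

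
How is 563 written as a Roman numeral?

Convert 563 to Roman numerals:
  563 contains 1×500 (D)
  63 contains 1×50 (L)
  13 contains 1×10 (X)
  3 contains 3×1 (III)

DLXIII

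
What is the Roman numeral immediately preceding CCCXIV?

CCCXIV = 314, so the previous integer is 314 - 1 = 313

CCCXIII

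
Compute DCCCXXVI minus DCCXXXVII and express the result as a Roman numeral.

DCCCXXVI = 826
DCCXXXVII = 737
826 - 737 = 89

LXXXIX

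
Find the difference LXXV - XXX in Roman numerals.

LXXV = 75
XXX = 30
75 - 30 = 45

XLV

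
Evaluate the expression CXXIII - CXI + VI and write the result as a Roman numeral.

CXXIII = 123, CXI = 111, VI = 6
123 - 111 = 12
12 + 6 = 18

XVIII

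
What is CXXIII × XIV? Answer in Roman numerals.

CXXIII = 123
XIV = 14
123 × 14 = 1722

MDCCXXII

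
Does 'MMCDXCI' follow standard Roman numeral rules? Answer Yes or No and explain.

'MMCDXCI': Check the rules: uses only the symbols I, V, X, L, C, D, M; no symbol is repeated more than three times in a row; V, L and D each appear at most once; the only places a smaller symbol precedes a larger one are the allowed subtractive pairs CD, XC, the symbol right after such a pair (if any) is smaller than the pair's first symbol, and otherwise the values never increase from left to right. Value: M (1000) + M (1000) + CD (400) + XC (90) + I (1) = 2491. So it is a valid standard Roman numeral.

Yes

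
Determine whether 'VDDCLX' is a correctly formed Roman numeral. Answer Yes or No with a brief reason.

'VDDCLX': D should not appear more than once

No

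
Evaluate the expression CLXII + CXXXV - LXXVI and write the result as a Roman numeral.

CLXII = 162, CXXXV = 135, LXXVI = 76
162 + 135 = 297
297 - 76 = 221

CCXXI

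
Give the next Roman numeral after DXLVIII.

DXLVIII = 548; next is 549

DXLIX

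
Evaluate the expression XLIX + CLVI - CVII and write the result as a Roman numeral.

XLIX = 49, CLVI = 156, CVII = 107
49 + 156 = 205
205 - 107 = 98

XCVIII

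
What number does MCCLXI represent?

MCCLXI: M=1000, C=100, C=100, L=50, X=10, I=1
1000 + 100 + 100 + 50 + 10 + 1 = 1261

1261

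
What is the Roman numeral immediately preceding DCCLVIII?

DCCLVIII = 758, so the previous integer is 758 - 1 = 757

DCCLVII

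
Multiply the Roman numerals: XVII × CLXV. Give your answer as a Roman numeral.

XVII = 17
CLXV = 165
17 × 165 = 2805

MMDCCCV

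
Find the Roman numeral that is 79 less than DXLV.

DXLV = 545
545 - 79 = 466

CDLXVI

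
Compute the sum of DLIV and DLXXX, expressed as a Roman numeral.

DLIV = 554
DLXXX = 580
554 + 580 = 1134

MCXXXIV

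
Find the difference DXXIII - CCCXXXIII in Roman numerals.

DXXIII = 523
CCCXXXIII = 333
523 - 333 = 190

CXC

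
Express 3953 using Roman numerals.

Convert 3953 to Roman numerals:
  3953 contains 3×1000 (MMM)
  953 contains 1×900 (CM)
  53 contains 1×50 (L)
  3 contains 3×1 (III)

MMMCMLIII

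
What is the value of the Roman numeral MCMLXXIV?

MCMLXXIV: M=1000, CM=900, L=50, X=10, X=10, IV=4
1000 + 900 + 50 + 10 + 10 + 4 = 1974

1974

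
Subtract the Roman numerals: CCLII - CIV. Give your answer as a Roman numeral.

CCLII = 252
CIV = 104
252 - 104 = 148

CXLVIII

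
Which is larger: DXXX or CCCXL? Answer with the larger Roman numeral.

DXXX = 530
CCCXL = 340
530 is larger

DXXX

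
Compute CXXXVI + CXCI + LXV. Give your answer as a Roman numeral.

CXXXVI = 136, CXCI = 191, LXV = 65
136 + 191 = 327
327 + 65 = 392

CCCXCII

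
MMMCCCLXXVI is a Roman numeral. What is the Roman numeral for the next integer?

MMMCCCLXXVI = 3376, so the next integer is 3376 + 1 = 3377

MMMCCCLXXVII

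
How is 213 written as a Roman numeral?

Convert 213 to Roman numerals:
  213 contains 2×100 (CC)
  13 contains 1×10 (X)
  3 contains 3×1 (III)

CCXIII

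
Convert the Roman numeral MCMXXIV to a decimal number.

MCMXXIV: M=1000, CM=900, X=10, X=10, IV=4
1000 + 900 + 10 + 10 + 4 = 1924

1924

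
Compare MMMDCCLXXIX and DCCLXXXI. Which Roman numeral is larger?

MMMDCCLXXIX = 3779
DCCLXXXI = 781
3779 is larger

MMMDCCLXXIX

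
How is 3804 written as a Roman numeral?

Convert 3804 to Roman numerals:
  3804 contains 3×1000 (MMM)
  804 contains 1×500 (D)
  304 contains 3×100 (CCC)
  4 contains 1×4 (IV)

MMMDCCCIV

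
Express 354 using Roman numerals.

Convert 354 to Roman numerals:
  354 contains 3×100 (CCC)
  54 contains 1×50 (L)
  4 contains 1×4 (IV)

CCCLIV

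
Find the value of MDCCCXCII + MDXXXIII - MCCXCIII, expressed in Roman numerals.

MDCCCXCII = 1892, MDXXXIII = 1533, MCCXCIII = 1293
1892 + 1533 = 3425
3425 - 1293 = 2132

MMCXXXII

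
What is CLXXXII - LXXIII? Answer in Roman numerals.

CLXXXII = 182
LXXIII = 73
182 - 73 = 109

CIX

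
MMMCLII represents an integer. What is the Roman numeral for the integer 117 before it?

MMMCLII = 3152
3152 - 117 = 3035

MMMXXXV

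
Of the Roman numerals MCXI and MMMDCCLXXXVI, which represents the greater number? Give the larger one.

MCXI = 1111
MMMDCCLXXXVI = 3786
3786 is larger

MMMDCCLXXXVI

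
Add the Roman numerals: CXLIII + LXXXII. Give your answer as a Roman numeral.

CXLIII = 143
LXXXII = 82
143 + 82 = 225

CCXXV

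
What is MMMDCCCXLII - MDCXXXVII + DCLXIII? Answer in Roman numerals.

MMMDCCCXLII = 3842, MDCXXXVII = 1637, DCLXIII = 663
3842 - 1637 = 2205
2205 + 663 = 2868

MMDCCCLXVIII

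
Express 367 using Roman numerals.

Convert 367 to Roman numerals:
  367 contains 3×100 (CCC)
  67 contains 1×50 (L)
  17 contains 1×10 (X)
  7 contains 1×5 (V)
  2 contains 2×1 (II)

CCCLXVII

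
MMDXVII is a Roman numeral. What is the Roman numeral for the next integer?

MMDXVII = 2517, so the next integer is 2517 + 1 = 2518

MMDXVIII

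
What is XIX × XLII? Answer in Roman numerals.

XIX = 19
XLII = 42
19 × 42 = 798

DCCXCVIII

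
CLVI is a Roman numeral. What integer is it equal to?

CLVI: C=100, L=50, V=5, I=1
100 + 50 + 5 + 1 = 156

156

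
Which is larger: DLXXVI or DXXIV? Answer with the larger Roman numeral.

DLXXVI = 576
DXXIV = 524
576 is larger

DLXXVI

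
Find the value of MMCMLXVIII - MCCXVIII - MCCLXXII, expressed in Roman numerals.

MMCMLXVIII = 2968, MCCXVIII = 1218, MCCLXXII = 1272
2968 - 1218 = 1750
1750 - 1272 = 478

CDLXXVIII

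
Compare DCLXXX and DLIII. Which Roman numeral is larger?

DCLXXX = 680
DLIII = 553
680 is larger

DCLXXX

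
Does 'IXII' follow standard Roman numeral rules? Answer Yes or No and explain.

'IXII': I cannot come right after the subtractive pair IX: once I is subtracted in IX, the next symbol must be smaller than I

No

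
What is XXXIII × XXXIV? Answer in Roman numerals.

XXXIII = 33
XXXIV = 34
33 × 34 = 1122

MCXXII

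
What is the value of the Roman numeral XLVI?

XLVI: XL=40, V=5, I=1
40 + 5 + 1 = 46

46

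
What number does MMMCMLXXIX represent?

MMMCMLXXIX: M=1000, M=1000, M=1000, CM=900, L=50, X=10, X=10, IX=9
1000 + 1000 + 1000 + 900 + 50 + 10 + 10 + 9 = 3979

3979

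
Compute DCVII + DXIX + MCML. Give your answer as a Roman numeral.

DCVII = 607, DXIX = 519, MCML = 1950
607 + 519 = 1126
1126 + 1950 = 3076

MMMLXXVI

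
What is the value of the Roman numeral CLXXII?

CLXXII: C=100, L=50, X=10, X=10, I=1, I=1
100 + 50 + 10 + 10 + 1 + 1 = 172

172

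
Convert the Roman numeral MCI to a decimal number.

MCI: M=1000, C=100, I=1
1000 + 100 + 1 = 1101

1101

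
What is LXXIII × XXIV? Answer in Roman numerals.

LXXIII = 73
XXIV = 24
73 × 24 = 1752

MDCCLII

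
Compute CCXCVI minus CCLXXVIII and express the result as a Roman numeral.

CCXCVI = 296
CCLXXVIII = 278
296 - 278 = 18

XVIII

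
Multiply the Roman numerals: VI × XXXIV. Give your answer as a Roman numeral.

VI = 6
XXXIV = 34
6 × 34 = 204

CCIV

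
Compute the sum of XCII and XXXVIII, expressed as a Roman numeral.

XCII = 92
XXXVIII = 38
92 + 38 = 130

CXXX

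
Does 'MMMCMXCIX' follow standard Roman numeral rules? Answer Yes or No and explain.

'MMMCMXCIX': Check the rules: uses only the symbols I, V, X, L, C, D, M; no symbol is repeated more than three times in a row; V, L and D each appear at most once; the only places a smaller symbol precedes a larger one are the allowed subtractive pairs CM, XC, IX, the symbol right after such a pair (if any) is smaller than the pair's first symbol, and otherwise the values never increase from left to right. Value: M (1000) + M (1000) + M (1000) + CM (900) + XC (90) + IX (9) = 3999. So it is a valid standard Roman numeral.

Yes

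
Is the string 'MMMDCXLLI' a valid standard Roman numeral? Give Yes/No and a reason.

'MMMDCXLLI': L should not appear more than once

No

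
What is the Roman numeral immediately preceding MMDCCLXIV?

MMDCCLXIV = 2764, so the previous integer is 2764 - 1 = 2763

MMDCCLXIII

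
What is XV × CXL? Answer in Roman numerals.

XV = 15
CXL = 140
15 × 140 = 2100

MMC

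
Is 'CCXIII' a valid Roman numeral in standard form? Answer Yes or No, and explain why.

'CCXIII': Check the rules: uses only the symbols I, V, X, L, C, D, M; no symbol is repeated more than three times in a row; V, L and D each appear at most once; no smaller symbol precedes a larger one (values never increase from left to right). Value: C (100) + C (100) + X (10) + I (1) + I (1) + I (1) = 213. So it is a valid standard Roman numeral.

Yes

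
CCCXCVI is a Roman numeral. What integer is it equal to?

CCCXCVI: C=100, C=100, C=100, XC=90, V=5, I=1
100 + 100 + 100 + 90 + 5 + 1 = 396

396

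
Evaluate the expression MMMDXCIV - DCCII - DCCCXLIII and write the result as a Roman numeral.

MMMDXCIV = 3594, DCCII = 702, DCCCXLIII = 843
3594 - 702 = 2892
2892 - 843 = 2049

MMXLIX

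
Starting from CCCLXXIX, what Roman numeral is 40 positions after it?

CCCLXXIX = 379
379 + 40 = 419

CDXIX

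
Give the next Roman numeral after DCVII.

DCVII = 607, so the next integer is 607 + 1 = 608

DCVIII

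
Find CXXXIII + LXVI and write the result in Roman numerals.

CXXXIII = 133
LXVI = 66
133 + 66 = 199

CXCIX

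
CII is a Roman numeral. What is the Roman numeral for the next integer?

CII = 102, so the next integer is 102 + 1 = 103

CIII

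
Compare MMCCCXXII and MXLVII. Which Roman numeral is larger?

MMCCCXXII = 2322
MXLVII = 1047
2322 is larger

MMCCCXXII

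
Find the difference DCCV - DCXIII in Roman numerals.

DCCV = 705
DCXIII = 613
705 - 613 = 92

XCII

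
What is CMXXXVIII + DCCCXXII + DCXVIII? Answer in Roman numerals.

CMXXXVIII = 938, DCCCXXII = 822, DCXVIII = 618
938 + 822 = 1760
1760 + 618 = 2378

MMCCCLXXVIII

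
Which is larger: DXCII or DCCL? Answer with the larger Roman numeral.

DXCII = 592
DCCL = 750
750 is larger

DCCL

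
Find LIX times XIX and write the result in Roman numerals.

LIX = 59
XIX = 19
59 × 19 = 1121

MCXXI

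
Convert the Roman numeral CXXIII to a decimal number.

CXXIII: C=100, X=10, X=10, I=1, I=1, I=1
100 + 10 + 10 + 1 + 1 + 1 = 123

123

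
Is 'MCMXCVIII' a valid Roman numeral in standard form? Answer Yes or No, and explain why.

'MCMXCVIII': Check the rules: uses only the symbols I, V, X, L, C, D, M; no symbol is repeated more than three times in a row; V, L and D each appear at most once; the only places a smaller symbol precedes a larger one are the allowed subtractive pairs CM, XC, the symbol right after such a pair (if any) is smaller than the pair's first symbol, and otherwise the values never increase from left to right. Value: M (1000) + CM (900) + XC (90) + V (5) + I (1) + I (1) + I (1) = 1998. So it is a valid standard Roman numeral.

Yes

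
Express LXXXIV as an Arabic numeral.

LXXXIV: L=50, X=10, X=10, X=10, IV=4
50 + 10 + 10 + 10 + 4 = 84

84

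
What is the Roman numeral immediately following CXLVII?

CXLVII = 147; next is 148

CXLVIII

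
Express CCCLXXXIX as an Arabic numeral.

CCCLXXXIX: C=100, C=100, C=100, L=50, X=10, X=10, X=10, IX=9
100 + 100 + 100 + 50 + 10 + 10 + 10 + 9 = 389

389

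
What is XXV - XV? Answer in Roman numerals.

XXV = 25
XV = 15
25 - 15 = 10

X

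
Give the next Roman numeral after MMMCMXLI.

MMMCMXLI = 3941, so the next integer is 3941 + 1 = 3942

MMMCMXLII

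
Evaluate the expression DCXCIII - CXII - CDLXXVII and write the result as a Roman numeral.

DCXCIII = 693, CXII = 112, CDLXXVII = 477
693 - 112 = 581
581 - 477 = 104

CIV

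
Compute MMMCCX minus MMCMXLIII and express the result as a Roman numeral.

MMMCCX = 3210
MMCMXLIII = 2943
3210 - 2943 = 267

CCLXVII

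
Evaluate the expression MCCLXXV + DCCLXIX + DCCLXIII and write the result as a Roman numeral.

MCCLXXV = 1275, DCCLXIX = 769, DCCLXIII = 763
1275 + 769 = 2044
2044 + 763 = 2807

MMDCCCVII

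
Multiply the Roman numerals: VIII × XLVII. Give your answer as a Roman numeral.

VIII = 8
XLVII = 47
8 × 47 = 376

CCCLXXVI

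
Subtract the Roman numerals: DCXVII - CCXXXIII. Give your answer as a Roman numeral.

DCXVII = 617
CCXXXIII = 233
617 - 233 = 384

CCCLXXXIV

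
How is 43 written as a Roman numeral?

Convert 43 to Roman numerals:
  43 contains 1×40 (XL)
  3 contains 3×1 (III)

XLIII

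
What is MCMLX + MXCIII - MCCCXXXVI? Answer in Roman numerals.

MCMLX = 1960, MXCIII = 1093, MCCCXXXVI = 1336
1960 + 1093 = 3053
3053 - 1336 = 1717

MDCCXVII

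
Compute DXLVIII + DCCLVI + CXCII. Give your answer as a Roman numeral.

DXLVIII = 548, DCCLVI = 756, CXCII = 192
548 + 756 = 1304
1304 + 192 = 1496

MCDXCVI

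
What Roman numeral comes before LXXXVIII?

LXXXVIII = 88, so the previous integer is 88 - 1 = 87

LXXXVII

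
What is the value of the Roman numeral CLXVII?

CLXVII: C=100, L=50, X=10, V=5, I=1, I=1
100 + 50 + 10 + 5 + 1 + 1 = 167

167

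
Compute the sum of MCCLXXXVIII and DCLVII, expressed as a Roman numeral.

MCCLXXXVIII = 1288
DCLVII = 657
1288 + 657 = 1945

MCMXLV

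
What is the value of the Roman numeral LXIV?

LXIV: L=50, X=10, IV=4
50 + 10 + 4 = 64

64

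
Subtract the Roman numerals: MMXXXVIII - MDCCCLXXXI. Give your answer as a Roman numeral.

MMXXXVIII = 2038
MDCCCLXXXI = 1881
2038 - 1881 = 157

CLVII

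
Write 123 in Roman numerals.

Convert 123 to Roman numerals:
  123 contains 1×100 (C)
  23 contains 2×10 (XX)
  3 contains 3×1 (III)

CXXIII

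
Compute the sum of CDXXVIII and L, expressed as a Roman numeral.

CDXXVIII = 428
L = 50
428 + 50 = 478

CDLXXVIII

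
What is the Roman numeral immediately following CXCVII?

CXCVII = 197, so the next integer is 197 + 1 = 198

CXCVIII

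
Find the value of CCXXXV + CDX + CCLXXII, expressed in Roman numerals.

CCXXXV = 235, CDX = 410, CCLXXII = 272
235 + 410 = 645
645 + 272 = 917

CMXVII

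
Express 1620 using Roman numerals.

Convert 1620 to Roman numerals:
  1620 contains 1×1000 (M)
  620 contains 1×500 (D)
  120 contains 1×100 (C)
  20 contains 2×10 (XX)

MDCXX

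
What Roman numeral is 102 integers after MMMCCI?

MMMCCI = 3201
3201 + 102 = 3303

MMMCCCIII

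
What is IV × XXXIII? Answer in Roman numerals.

IV = 4
XXXIII = 33
4 × 33 = 132

CXXXII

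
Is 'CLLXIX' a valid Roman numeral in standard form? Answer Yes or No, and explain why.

'CLLXIX': L should not appear more than once

No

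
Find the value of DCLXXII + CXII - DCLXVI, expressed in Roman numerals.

DCLXXII = 672, CXII = 112, DCLXVI = 666
672 + 112 = 784
784 - 666 = 118

CXVIII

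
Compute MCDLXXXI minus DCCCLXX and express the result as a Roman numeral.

MCDLXXXI = 1481
DCCCLXX = 870
1481 - 870 = 611

DCXI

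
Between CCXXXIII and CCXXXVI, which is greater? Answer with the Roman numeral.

CCXXXIII = 233
CCXXXVI = 236
236 is larger

CCXXXVI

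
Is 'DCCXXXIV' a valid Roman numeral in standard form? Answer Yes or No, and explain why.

'DCCXXXIV': Check the rules: uses only the symbols I, V, X, L, C, D, M; no symbol is repeated more than three times in a row; V, L and D each appear at most once; the only place a smaller symbol precedes a larger one is the allowed subtractive pair IV, the symbol right after such a pair (if any) is smaller than the pair's first symbol, and otherwise the values never increase from left to right. Value: D (500) + C (100) + C (100) + X (10) + X (10) + X (10) + IV (4) = 734. So it is a valid standard Roman numeral.

Yes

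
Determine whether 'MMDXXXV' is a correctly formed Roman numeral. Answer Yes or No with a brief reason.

'MMDXXXV': Check the rules: uses only the symbols I, V, X, L, C, D, M; no symbol is repeated more than three times in a row; V, L and D each appear at most once; no smaller symbol precedes a larger one (values never increase from left to right). Value: M (1000) + M (1000) + D (500) + X (10) + X (10) + X (10) + V (5) = 2535. So it is a valid standard Roman numeral.

Yes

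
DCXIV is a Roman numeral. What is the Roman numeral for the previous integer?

DCXIV = 614, so the previous integer is 614 - 1 = 613

DCXIII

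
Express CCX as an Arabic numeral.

CCX: C=100, C=100, X=10
100 + 100 + 10 = 210

210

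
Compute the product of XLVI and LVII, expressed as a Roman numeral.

XLVI = 46
LVII = 57
46 × 57 = 2622

MMDCXXII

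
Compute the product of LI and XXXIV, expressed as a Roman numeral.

LI = 51
XXXIV = 34
51 × 34 = 1734

MDCCXXXIV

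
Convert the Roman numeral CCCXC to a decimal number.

CCCXC: C=100, C=100, C=100, XC=90
100 + 100 + 100 + 90 = 390

390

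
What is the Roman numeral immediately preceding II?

II = 2, so the previous integer is 2 - 1 = 1

I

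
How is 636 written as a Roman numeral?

Convert 636 to Roman numerals:
  636 contains 1×500 (D)
  136 contains 1×100 (C)
  36 contains 3×10 (XXX)
  6 contains 1×5 (V)
  1 contains 1×1 (I)

DCXXXVI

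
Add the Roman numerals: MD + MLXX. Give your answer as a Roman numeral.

MD = 1500
MLXX = 1070
1500 + 1070 = 2570

MMDLXX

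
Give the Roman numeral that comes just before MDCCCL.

MDCCCL = 1850; previous is 1849

MDCCCXLIX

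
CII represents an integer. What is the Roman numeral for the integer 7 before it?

CII = 102
102 - 7 = 95

XCV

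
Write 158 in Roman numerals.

Convert 158 to Roman numerals:
  158 contains 1×100 (C)
  58 contains 1×50 (L)
  8 contains 1×5 (V)
  3 contains 3×1 (III)

CLVIII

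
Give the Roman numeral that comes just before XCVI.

XCVI = 96, so the previous integer is 96 - 1 = 95

XCV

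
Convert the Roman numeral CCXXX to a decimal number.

CCXXX: C=100, C=100, X=10, X=10, X=10
100 + 100 + 10 + 10 + 10 = 230

230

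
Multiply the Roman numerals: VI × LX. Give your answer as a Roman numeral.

VI = 6
LX = 60
6 × 60 = 360

CCCLX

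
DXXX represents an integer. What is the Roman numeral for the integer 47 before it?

DXXX = 530
530 - 47 = 483

CDLXXXIII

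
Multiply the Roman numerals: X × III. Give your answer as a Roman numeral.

X = 10
III = 3
10 × 3 = 30

XXX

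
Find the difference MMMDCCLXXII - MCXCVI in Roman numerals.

MMMDCCLXXII = 3772
MCXCVI = 1196
3772 - 1196 = 2576

MMDLXXVI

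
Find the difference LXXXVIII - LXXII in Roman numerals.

LXXXVIII = 88
LXXII = 72
88 - 72 = 16

XVI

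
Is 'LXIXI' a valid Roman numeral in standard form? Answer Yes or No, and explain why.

'LXIXI': I cannot come right after the subtractive pair IX: once I is subtracted in IX, the next symbol must be smaller than I

No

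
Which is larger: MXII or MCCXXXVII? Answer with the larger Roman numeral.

MXII = 1012
MCCXXXVII = 1237
1237 is larger

MCCXXXVII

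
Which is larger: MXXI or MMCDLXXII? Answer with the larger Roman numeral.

MXXI = 1021
MMCDLXXII = 2472
2472 is larger

MMCDLXXII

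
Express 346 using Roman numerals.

Convert 346 to Roman numerals:
  346 contains 3×100 (CCC)
  46 contains 1×40 (XL)
  6 contains 1×5 (V)
  1 contains 1×1 (I)

CCCXLVI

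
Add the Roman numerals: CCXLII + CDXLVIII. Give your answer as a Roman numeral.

CCXLII = 242
CDXLVIII = 448
242 + 448 = 690

DCXC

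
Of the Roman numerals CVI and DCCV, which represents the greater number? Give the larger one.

CVI = 106
DCCV = 705
705 is larger

DCCV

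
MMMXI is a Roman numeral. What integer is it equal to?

MMMXI: M=1000, M=1000, M=1000, X=10, I=1
1000 + 1000 + 1000 + 10 + 1 = 3011

3011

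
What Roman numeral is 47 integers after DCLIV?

DCLIV = 654
654 + 47 = 701

DCCI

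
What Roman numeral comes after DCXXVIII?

DCXXVIII = 628; next is 629

DCXXIX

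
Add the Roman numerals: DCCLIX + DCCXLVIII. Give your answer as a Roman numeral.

DCCLIX = 759
DCCXLVIII = 748
759 + 748 = 1507

MDVII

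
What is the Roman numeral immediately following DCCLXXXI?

DCCLXXXI = 781, so the next integer is 781 + 1 = 782

DCCLXXXII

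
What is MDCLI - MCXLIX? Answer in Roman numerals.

MDCLI = 1651
MCXLIX = 1149
1651 - 1149 = 502

DII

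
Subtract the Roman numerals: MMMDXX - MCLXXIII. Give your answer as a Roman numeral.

MMMDXX = 3520
MCLXXIII = 1173
3520 - 1173 = 2347

MMCCCXLVII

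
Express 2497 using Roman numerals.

Convert 2497 to Roman numerals:
  2497 contains 2×1000 (MM)
  497 contains 1×400 (CD)
  97 contains 1×90 (XC)
  7 contains 1×5 (V)
  2 contains 2×1 (II)

MMCDXCVII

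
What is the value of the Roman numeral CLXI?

CLXI: C=100, L=50, X=10, I=1
100 + 50 + 10 + 1 = 161

161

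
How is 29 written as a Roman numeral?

Convert 29 to Roman numerals:
  29 contains 2×10 (XX)
  9 contains 1×9 (IX)

XXIX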